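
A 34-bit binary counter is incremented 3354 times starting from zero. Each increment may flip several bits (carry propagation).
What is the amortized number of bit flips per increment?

Bit i flips on every 2^i-th increment, so over 3354 increments bit i flips floor(3354/2^i) times. Summing over i: total flips < 2 * 3354. Amortized: < 2 = O(1) per increment.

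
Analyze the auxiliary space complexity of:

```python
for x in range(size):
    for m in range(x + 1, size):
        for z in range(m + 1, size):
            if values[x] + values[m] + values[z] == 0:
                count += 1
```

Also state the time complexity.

Space complexity: O(1).
Only a constant amount of auxiliary storage is used; nothing grows with n.
Time complexity: O(n^3).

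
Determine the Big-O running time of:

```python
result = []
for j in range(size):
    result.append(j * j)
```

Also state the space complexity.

Time complexity: O(n).
Space complexity: O(n).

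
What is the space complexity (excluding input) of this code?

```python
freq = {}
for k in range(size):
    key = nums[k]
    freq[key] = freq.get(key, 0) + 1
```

Space complexity: O(n).
Auxiliary storage grows linearly with the input size n in the worst case.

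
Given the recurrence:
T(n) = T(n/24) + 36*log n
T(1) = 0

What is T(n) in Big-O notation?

Each of the log_24(n) levels adds O(log n). T(n) = O(log^2 n).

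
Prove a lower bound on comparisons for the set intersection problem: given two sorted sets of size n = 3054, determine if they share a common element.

For two sorted arrays of size n = 3054, any correct algorithm must examine Omega(n) elements. If fewer are examined, an adversary places a common element in an unexamined gap. A merge-based scan achieves O(n), so the bound is tight.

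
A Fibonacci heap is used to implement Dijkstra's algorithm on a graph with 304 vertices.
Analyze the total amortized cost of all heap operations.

Dijkstra performs 304 insert, 304 extract-min, and at most E decrease-key operations. With Fibonacci heap: insert O(1) amortized, extract-min O(log n) amortized, decrease-key O(1) amortized. Total with n = 304: O(n * 1 + n * log n + E * 1) = O(n log n + E).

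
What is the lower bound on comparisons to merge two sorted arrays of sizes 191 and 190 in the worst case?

Adversary: with |191 - 190| <= 1 the inputs can be fully interleaved so that every adjacent pair in the merged output comes from different arrays. Then each of the 380 adjacent pairs must be directly compared, or the algorithm cannot determine their relative order. Standard merge meets this bound.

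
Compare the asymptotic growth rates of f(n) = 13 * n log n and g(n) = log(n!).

f(n) = 13 * n log n and g(n) = log(n!) are Theta of each other: Stirling: log(n!) = n log n - n + O(log n) = Theta(n log n); the constant 13 doesn't change the Theta class.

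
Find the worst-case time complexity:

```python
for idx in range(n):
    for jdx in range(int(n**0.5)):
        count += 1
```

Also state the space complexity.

Time complexity: O(n * sqrt(n)).
Space complexity: O(1).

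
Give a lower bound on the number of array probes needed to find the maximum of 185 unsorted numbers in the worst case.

Adversary: any unprobed cell could hold a value larger than everything seen so far. If fewer than 185 cells are probed, the adversary places the max in an unprobed cell. So all 185 cells must be examined; together with 185-1 comparisons this is tight.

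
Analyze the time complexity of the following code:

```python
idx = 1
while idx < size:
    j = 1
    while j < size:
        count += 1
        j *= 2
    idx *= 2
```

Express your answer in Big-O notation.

Time complexity: O(log^2 n).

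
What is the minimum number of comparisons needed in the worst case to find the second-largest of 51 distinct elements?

Lower bound: finding the max needs 51-1 comparisons. By the adversary weight-doubling argument, the max must personally win >= ceil(log_2(51)) = 6 comparisons; the 2nd-largest is among those 6 losers, needing 6-1 more comparisons. Total >= 51-1 + 6-1 = 55. A balanced knockout tournament achieves this.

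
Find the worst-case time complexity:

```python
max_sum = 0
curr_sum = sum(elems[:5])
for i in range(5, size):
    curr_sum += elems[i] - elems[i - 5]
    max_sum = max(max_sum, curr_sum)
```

Time complexity: O(n).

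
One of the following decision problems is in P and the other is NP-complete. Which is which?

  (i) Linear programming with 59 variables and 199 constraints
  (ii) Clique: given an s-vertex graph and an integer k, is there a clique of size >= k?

(i) is P: the ellipsoid and interior-point methods run in polynomial time.
(ii) is NP-complete: complement of Independent Set / Vertex Cover (with k part of the input).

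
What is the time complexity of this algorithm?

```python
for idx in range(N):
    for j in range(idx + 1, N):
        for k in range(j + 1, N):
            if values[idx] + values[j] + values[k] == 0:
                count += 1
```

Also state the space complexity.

Time complexity: O(n^3).
Space complexity: O(1).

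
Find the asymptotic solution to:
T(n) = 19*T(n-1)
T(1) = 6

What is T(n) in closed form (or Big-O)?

Each step multiplies by 19. T(n) = T(1)*19^(n-1) = 6*19^(n-1).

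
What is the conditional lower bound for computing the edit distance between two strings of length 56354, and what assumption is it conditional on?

Under SETH (the Strong Exponential Time Hypothesis), edit distance on length-56354 strings cannot be computed in O(n^(2-epsilon)) time for any epsilon > 0 (Backurs-Indyk). The reduction is from CNF-SAT via the orthogonal vectors problem.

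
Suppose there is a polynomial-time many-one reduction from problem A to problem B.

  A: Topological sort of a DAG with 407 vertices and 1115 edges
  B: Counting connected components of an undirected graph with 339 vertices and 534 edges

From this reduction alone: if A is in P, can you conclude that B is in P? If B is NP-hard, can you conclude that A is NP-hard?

A poly-time reduction A <=_p B transfers tractability DOWN (B easy => A easy) and hardness UP (A hard => B hard), not the reverse.
From A in P, the reduction alone does NOT give B in P: any problem in P trivially reduces to SAT, yet SAT is not known to be in P.
From B NP-hard, the reduction alone does NOT give A NP-hard: again, easy problems reduce to hard ones.
(Here in fact A is P and B is P.)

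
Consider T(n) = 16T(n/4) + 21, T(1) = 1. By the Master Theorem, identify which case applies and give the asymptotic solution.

a=16, b=4, f(n)=21.
log_4(16) = 2 > 0.
Since f(n) = O(n^0) is polynomially smaller than n^2, Case 1 applies.
T(n) = Theta(n^2).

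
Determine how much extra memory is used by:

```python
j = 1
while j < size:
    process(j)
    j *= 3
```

Space complexity: O(1).
Only a constant amount of auxiliary storage is used; nothing grows with n.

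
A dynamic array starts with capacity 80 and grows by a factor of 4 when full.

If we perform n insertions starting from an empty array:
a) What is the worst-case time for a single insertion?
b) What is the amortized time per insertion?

(a) Worst-case single insertion: O(n) -- when the array is full at capacity c, the resize copies all c elements, and c can be Theta(n).
(b) Resizes happen at sizes 80, 320, 1280, ... Total copy cost for n insertions: 80 + 320 + ... = O(n) (geometric series with ratio 1/4). Amortized cost per insertion: O(n)/n = O(1).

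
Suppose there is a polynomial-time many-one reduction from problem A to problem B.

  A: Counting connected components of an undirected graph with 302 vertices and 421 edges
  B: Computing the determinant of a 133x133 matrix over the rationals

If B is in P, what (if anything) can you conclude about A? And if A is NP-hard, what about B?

A poly-time reduction A <=_p B means any A-instance can be transformed to a B-instance in poly time.
If B is in P: compose the reduction with B's poly-time algorithm to solve A in poly time, so A is in P.
If A is NP-hard: every NP problem reduces to A, which reduces to B; composing reductions, every NP problem reduces to B, so B is NP-hard.
(Here in fact A is P and B is P.)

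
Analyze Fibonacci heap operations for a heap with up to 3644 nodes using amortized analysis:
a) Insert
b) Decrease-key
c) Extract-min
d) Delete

Fibonacci heaps use lazy consolidation. Potential function Phi = t + 2m (t = number of trees, m = marked nodes).
- Insert: O(1) actual, Delta Phi = +1 (one new tree) => O(1) amortized.
- Decrease-key: with c cascading cuts, actual cost is O(c); Delta Phi <= c - 2(c-1) + 2 = 4 - c (c new trees; >= c-1 marks cleared; <= 1 new mark). Amortized O(c) + (4 - c) = O(1).
- Extract-min: O(D(n) + t) actual; consolidation drops t to <= D(n)+1, so Delta Phi pays for the t term. D(n) = O(log n) for n = 3644 => O(log n) amortized.
- Delete: decrease-key to -inf then extract-min = O(log n).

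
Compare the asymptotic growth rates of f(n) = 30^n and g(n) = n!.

g(n) = n! grows faster: n!/30^n -> infinity by Stirling.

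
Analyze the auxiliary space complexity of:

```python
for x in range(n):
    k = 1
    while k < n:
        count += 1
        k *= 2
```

Space complexity: O(1).
Only a constant amount of auxiliary storage is used; nothing grows with n.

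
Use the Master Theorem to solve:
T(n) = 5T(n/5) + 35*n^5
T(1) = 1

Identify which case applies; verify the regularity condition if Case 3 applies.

a=5, b=5, f(n)=35*n^5.
log_5(5) = 1 < 5.
f(n) = Omega(n^(1+epsilon)) for some epsilon > 0, so Case 3 is the candidate.
Regularity: a*f(n/b) = 5*35*(n/5)^5 = (5/3125)*35*n^5 <= c*f(n) with c = 5/3125 < 1. Satisfied.
Case 3: T(n) = Theta(n^5).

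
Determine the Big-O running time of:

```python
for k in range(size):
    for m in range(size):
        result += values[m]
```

Time complexity: O(n^2).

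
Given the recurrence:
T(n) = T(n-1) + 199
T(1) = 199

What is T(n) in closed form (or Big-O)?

Unrolling: T(n) = T(n-1) + 199 = T(n-2) + 2*199 = ... = T(1) + (n-1)*199 = 199 + (n-1)*199 = 199n.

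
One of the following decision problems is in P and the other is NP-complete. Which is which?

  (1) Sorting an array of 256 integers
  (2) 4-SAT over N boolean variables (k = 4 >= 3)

(1) is P: merge sort runs in O(n log n).
(2) is NP-complete: 3-SAT is NP-complete (Cook-Levin); k-SAT for k>=3 reduces from 3-SAT.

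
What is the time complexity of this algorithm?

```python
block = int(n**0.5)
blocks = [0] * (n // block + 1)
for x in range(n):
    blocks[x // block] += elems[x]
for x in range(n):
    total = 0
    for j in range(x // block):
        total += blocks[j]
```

Time complexity: O(n * sqrt(n)).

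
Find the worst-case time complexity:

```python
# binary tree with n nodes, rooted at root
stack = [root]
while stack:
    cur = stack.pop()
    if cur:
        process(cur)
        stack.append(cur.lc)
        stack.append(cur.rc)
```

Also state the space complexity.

Time complexity: O(n).
Space complexity: O(n).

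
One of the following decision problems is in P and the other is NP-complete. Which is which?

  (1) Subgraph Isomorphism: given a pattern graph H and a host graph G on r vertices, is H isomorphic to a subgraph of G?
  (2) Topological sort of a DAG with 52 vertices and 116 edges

(1) is NP-complete: generalizes Clique and Hamiltonian Path (pattern size is part of the input).
(2) is P: DFS-based topological sort runs in O(V+E).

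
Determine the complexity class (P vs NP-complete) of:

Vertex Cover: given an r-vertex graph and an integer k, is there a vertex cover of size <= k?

This problem is NP-complete: one of Karp's 21 NP-complete problems (with k part of the input; for any fixed constant k it is in P).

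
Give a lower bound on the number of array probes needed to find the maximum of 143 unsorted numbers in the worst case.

Adversary: any unprobed cell could hold a value larger than everything seen so far. If fewer than 143 cells are probed, the adversary places the max in an unprobed cell. So all 143 cells must be examined; together with 143-1 comparisons this is tight.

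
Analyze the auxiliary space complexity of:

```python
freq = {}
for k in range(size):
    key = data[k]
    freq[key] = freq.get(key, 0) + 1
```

Space complexity: O(n).
Auxiliary storage grows linearly with the input size n in the worst case.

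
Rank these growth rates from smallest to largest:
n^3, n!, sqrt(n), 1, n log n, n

Ordered by growth rate: 1 < sqrt(n) < n < n log n < n^3 < n!.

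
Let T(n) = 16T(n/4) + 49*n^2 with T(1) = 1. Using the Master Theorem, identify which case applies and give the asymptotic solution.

a=16, b=4, f(n)=49*n^2.
log_4(16) = 2, so n^(log_b(a)) = n^2.
f(n) = Theta(n^2), so Case 2 applies.
T(n) = Theta(n^2 log n).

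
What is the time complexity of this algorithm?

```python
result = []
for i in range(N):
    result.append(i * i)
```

Time complexity: O(n).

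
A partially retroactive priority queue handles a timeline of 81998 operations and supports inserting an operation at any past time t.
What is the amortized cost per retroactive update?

Partially retroactive priority queues (Demaine-Iacono-Langerman) allow updates at past times with queries only at the present. With a balanced BST over the m = 81998 timeline events tracking bridges, each retroactive insert or delete is O(log m) amortized.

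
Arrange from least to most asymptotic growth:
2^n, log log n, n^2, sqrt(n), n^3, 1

Ordered by growth rate: 1 < log log n < sqrt(n) < n^2 < n^3 < 2^n.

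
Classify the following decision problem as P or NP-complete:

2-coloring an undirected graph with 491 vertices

This problem is in P: 2-coloring is bipartiteness testing via BFS, O(V+E).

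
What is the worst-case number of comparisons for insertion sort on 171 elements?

Insertion sort on reverse-sorted input: 1 + 2 + ... + (171-1) = 14535 comparisons.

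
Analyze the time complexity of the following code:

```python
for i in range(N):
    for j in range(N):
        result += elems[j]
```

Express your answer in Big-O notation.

Time complexity: O(n^2).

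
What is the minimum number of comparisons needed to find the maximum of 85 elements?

Finding the maximum requires 84 comparisons. Each comparison eliminates exactly one candidate. With 85 candidates, we need 84 eliminations.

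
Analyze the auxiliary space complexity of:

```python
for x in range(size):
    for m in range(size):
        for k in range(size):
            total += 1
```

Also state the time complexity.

Space complexity: O(1).
Only a constant amount of auxiliary storage is used; nothing grows with n.
Time complexity: O(n^3).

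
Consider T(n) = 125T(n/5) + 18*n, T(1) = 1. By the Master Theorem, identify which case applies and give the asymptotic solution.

a=125, b=5, f(n)=18*n.
log_5(125) = 3 > 1.
Since f(n) = O(n^1) is polynomially smaller than n^3, Case 1 applies.
T(n) = Theta(n^3).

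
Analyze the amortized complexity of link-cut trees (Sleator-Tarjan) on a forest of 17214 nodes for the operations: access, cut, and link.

Link-cut trees represent the forest using splay trees over preferred paths. With potential Phi = sum over nodes of log(size of virtual subtree), each access on 17214 nodes is O(log 17214) = O(log n) amortized by the splay-tree access lemma. Cut and link are O(1) plus one access.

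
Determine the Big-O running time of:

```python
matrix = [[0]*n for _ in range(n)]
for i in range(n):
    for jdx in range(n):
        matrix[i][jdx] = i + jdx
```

Time complexity: O(n^2).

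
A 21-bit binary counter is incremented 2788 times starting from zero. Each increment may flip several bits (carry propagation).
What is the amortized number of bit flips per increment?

Bit i flips on every 2^i-th increment, so over 2788 increments bit i flips floor(2788/2^i) times. Summing over i: total flips < 2 * 2788. Amortized: < 2 = O(1) per increment.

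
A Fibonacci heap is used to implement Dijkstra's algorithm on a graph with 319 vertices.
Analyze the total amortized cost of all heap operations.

Dijkstra performs 319 insert, 319 extract-min, and at most E decrease-key operations. With Fibonacci heap: insert O(1) amortized, extract-min O(log n) amortized, decrease-key O(1) amortized. Total with n = 319: O(n * 1 + n * log n + E * 1) = O(n log n + E).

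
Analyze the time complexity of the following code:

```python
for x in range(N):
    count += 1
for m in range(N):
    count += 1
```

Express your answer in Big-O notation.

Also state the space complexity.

Time complexity: O(n).
Space complexity: O(1).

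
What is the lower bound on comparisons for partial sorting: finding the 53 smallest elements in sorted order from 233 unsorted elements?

Finding 53 smallest of 233 in sorted order: Omega(233) to identify the 53 smallest, plus Omega(53 log 53) to sort them. Total: Omega(n + k log k).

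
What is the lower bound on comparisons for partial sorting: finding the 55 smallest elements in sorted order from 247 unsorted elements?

Finding 55 smallest of 247 in sorted order: Omega(247) to identify the 55 smallest, plus Omega(55 log 55) to sort them. Total: Omega(n + k log k).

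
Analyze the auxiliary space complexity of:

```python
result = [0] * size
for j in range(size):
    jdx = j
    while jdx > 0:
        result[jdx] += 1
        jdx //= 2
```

Space complexity: O(n).
Auxiliary storage grows linearly with the input size n in the worst case.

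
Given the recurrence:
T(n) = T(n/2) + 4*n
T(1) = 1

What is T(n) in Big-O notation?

Geometric series: 4*n*(1 + 1/2 + 1/2^2 + ...) = O(n). T(n) = O(n).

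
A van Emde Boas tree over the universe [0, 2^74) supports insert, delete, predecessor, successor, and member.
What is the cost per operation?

vEB recursively partitions [0, 18889465931478580854784) into sqrt(u) clusters of size sqrt(u). Each operation recurses into either one cluster or the summary, never both: T(u) = T(sqrt(u)) + O(1) => T(u) = O(log log u) = O(log 74). This is worst-case, not just amortized.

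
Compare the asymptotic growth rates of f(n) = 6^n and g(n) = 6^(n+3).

f(n) = 6^n and g(n) = 6^(n+3) are Theta of each other: 6^(n+3) = 6^3 * 6^n = Theta(6^n).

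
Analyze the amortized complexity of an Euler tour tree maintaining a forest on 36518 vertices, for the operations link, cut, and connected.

An Euler tour tree stores each tree's Euler tour as a balanced BST keyed by tour position. On 36518 vertices: link concatenates two tours via O(1) splits/joins of size <= 2*36518 (O(log n)); cut splits the tour at the two occurrences of the edge (O(log n)); connected compares BST roots (O(log n) to find the root). All O(log n) amortized.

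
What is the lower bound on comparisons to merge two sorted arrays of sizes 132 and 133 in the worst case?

Adversary: with |132 - 133| <= 1 the inputs can be fully interleaved so that every adjacent pair in the merged output comes from different arrays. Then each of the 264 adjacent pairs must be directly compared, or the algorithm cannot determine their relative order. Standard merge meets this bound.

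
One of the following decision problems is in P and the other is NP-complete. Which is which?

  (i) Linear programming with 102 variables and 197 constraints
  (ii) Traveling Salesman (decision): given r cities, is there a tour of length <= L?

(i) is P: the ellipsoid and interior-point methods run in polynomial time.
(ii) is NP-complete: reduces from Hamiltonian Cycle.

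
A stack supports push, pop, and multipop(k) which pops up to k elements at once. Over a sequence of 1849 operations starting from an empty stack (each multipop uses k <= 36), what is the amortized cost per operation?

Each element is pushed exactly once and popped at most once (whether by pop or as part of a multipop). So the total number of individual pops over the whole sequence is at most the number of pushes, which is at most 1849. Total work <= 2 * 1849, hence O(1) amortized per operation.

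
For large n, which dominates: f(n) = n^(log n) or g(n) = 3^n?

g(n) = 3^n grows faster: take logs: log(n^(log n)) = (log n)^2, log(3^n) = n log 3; n dominates (log n)^2.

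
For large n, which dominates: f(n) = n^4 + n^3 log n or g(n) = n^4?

f(n) = n^4 + n^3 log n and g(n) = n^4 are Theta of each other: the lower-order n^3 log n term is o(n^4); both are Theta(n^4).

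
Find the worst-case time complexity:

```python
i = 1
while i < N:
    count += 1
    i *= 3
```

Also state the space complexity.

Time complexity: O(log n).
Space complexity: O(1).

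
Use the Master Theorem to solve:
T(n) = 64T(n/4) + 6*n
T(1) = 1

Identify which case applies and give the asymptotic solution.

a=64, b=4, f(n)=6*n.
log_4(64) = 3 > 1.
Since f(n) = O(n^1) is polynomially smaller than n^3, Case 1 applies.
T(n) = Theta(n^3).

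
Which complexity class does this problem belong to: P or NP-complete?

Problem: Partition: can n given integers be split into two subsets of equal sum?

This problem is NP-complete: Subset Sum reduces to it (one of Karp's 21 NP-complete problems).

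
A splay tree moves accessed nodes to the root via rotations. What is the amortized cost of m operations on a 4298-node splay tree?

Using a potential function Phi = sum of log(size of subtree) for each node, each splay operation has amortized cost O(log n) where n = 4298. Bad individual operations (O(n)) are offset by decreased potential.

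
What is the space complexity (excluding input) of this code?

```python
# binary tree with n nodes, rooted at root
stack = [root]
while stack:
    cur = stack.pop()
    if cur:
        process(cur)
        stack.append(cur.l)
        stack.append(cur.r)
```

Space complexity: O(n).
Auxiliary storage grows linearly with the input size n in the worst case.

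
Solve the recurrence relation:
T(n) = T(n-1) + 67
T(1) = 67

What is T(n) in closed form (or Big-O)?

Unrolling: T(n) = T(n-1) + 67 = T(n-2) + 2*67 = ... = T(1) + (n-1)*67 = 67 + (n-1)*67 = 67n.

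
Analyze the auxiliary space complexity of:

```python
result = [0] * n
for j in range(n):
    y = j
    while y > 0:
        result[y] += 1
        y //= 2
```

Space complexity: O(n).
Auxiliary storage grows linearly with the input size n in the worst case.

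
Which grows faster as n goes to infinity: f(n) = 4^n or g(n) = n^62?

f(n) = 4^n grows faster: any exponential with base > 1 dominates every polynomial.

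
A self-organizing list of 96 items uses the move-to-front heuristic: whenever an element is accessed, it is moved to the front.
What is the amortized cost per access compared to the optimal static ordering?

With potential Phi = number of inversions between the MTF list and the optimal static list (at most C(96,2)), each access has amortized cost at most 2 * (cost under optimal static ordering). This is the move-to-front 2-competitiveness result.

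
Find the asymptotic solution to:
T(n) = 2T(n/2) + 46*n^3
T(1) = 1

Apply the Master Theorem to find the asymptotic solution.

a=2, b=2, f(n)=46*n^3. log_2(2) = 1 < 3. Case 3: T(n) = O(n^3).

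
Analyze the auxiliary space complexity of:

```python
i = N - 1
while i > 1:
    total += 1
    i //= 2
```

Space complexity: O(1).
Only a constant amount of auxiliary storage is used; nothing grows with n.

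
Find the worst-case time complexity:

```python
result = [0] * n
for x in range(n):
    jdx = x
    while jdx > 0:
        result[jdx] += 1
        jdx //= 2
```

Time complexity: O(n log n).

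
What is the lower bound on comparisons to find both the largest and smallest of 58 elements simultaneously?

Pair elements first (floor(58/2) comparisons), then find max among winners and min among losers. Total: ceil(3*58/2) - 2 = 85 comparisons.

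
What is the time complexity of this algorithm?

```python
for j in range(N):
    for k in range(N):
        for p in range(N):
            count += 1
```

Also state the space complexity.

Time complexity: O(n^3).
Space complexity: O(1).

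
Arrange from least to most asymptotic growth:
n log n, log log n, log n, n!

Ordered by growth rate: log log n < log n < n log n < n!.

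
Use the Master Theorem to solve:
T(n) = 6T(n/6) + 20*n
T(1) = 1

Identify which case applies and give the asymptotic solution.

a=6, b=6, f(n)=20*n.
log_6(6) = 1, so n^(log_b(a)) = n.
f(n) = Theta(n), so Case 2 applies.
T(n) = Theta(n log n).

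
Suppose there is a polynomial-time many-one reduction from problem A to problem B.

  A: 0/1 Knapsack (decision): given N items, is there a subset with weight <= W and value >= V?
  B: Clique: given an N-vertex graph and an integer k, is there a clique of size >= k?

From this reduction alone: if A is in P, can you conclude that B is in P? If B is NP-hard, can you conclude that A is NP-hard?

A poly-time reduction A <=_p B transfers tractability DOWN (B easy => A easy) and hardness UP (A hard => B hard), not the reverse.
From A in P, the reduction alone does NOT give B in P: any problem in P trivially reduces to SAT, yet SAT is not known to be in P.
From B NP-hard, the reduction alone does NOT give A NP-hard: again, easy problems reduce to hard ones.
(Here in fact A is NP-complete and B is NP-complete.)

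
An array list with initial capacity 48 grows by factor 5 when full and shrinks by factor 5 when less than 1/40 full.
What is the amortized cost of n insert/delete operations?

Using potential function Phi = |5*size - capacity|. Resizing costs are offset by potential release. Amortized O(1) per operation.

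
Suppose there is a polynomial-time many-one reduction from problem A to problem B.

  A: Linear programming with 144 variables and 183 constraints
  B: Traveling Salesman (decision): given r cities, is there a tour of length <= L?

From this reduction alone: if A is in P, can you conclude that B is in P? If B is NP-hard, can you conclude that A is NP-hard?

A poly-time reduction A <=_p B transfers tractability DOWN (B easy => A easy) and hardness UP (A hard => B hard), not the reverse.
From A in P, the reduction alone does NOT give B in P: any problem in P trivially reduces to SAT, yet SAT is not known to be in P.
From B NP-hard, the reduction alone does NOT give A NP-hard: again, easy problems reduce to hard ones.
(Here in fact A is P and B is NP-complete.)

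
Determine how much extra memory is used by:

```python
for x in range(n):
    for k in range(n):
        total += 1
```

Space complexity: O(1).
Only a constant amount of auxiliary storage is used; nothing grows with n.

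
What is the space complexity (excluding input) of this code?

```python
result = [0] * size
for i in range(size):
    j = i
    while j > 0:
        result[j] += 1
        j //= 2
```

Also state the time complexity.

Space complexity: O(n).
Auxiliary storage grows linearly with the input size n in the worst case.
Time complexity: O(n log n).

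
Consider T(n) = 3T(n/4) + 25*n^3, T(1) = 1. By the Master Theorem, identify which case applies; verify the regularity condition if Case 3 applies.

a=3, b=4, f(n)=25*n^3.
log_4(3) = 0.7925 < 3.
f(n) = Omega(n^(0.7925+epsilon)) for some epsilon > 0, so Case 3 is the candidate.
Regularity: a*f(n/b) = 3*25*(n/4)^3 = (3/64)*25*n^3 <= c*f(n) with c = 3/64 < 1. Satisfied.
Case 3: T(n) = Theta(n^3).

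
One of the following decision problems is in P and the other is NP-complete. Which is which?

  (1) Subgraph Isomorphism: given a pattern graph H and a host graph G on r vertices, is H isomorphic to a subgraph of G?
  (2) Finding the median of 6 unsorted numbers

(1) is NP-complete: generalizes Clique and Hamiltonian Path (pattern size is part of the input).
(2) is P: linear-time selection (median-of-medians) runs in O(n).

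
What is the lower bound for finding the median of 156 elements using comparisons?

To find the median of 156 elements, every element must be compared at least once, so the lower bound is Omega(n). The BFPRT algorithm achieves O(n), making this tight.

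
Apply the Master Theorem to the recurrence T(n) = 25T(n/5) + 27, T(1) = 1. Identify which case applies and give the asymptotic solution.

a=25, b=5, f(n)=27.
log_5(25) = 2 > 0.
Since f(n) = O(n^0) is polynomially smaller than n^2, Case 1 applies.
T(n) = Theta(n^2).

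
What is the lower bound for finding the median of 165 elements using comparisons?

To find the median of 165 elements, every element must be compared at least once, so the lower bound is Omega(n). The BFPRT algorithm achieves O(n), making this tight.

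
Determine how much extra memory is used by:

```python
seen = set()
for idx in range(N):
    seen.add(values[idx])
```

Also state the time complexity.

Space complexity: O(n).
Auxiliary storage grows linearly with the input size n in the worst case.
Time complexity: O(n).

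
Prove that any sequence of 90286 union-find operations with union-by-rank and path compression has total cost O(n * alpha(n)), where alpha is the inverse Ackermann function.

Using Tarjan's analysis with rank-based potential function. Union-by-rank keeps tree height O(log n). Path compression flattens paths during find. For n = 90286 operations, total cost is O(n * alpha(n)), effectively O(n) since alpha grows incredibly slowly.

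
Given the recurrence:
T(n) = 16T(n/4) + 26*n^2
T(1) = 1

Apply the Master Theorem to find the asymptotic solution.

a=16, b=4, f(n)=26*n^2. log_4(16) = 2. Case 2: T(n) = O(n^2 log n).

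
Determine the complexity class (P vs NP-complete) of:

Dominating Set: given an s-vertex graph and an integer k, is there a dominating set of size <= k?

This problem is NP-complete: reduces from Set Cover (with k part of the input).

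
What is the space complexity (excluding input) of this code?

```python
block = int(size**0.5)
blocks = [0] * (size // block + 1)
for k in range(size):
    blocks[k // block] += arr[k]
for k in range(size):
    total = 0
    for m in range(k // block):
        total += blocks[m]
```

Space complexity: O(sqrt(n)).
Storage scales with sqrt(n).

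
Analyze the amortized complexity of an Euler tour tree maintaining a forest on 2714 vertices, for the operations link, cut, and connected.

An Euler tour tree stores each tree's Euler tour as a balanced BST keyed by tour position. On 2714 vertices: link concatenates two tours via O(1) splits/joins of size <= 2*2714 (O(log n)); cut splits the tour at the two occurrences of the edge (O(log n)); connected compares BST roots (O(log n) to find the root). All O(log n) amortized.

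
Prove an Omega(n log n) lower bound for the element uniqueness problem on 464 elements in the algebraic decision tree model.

In the algebraic decision tree model, element uniqueness on 464 elements is equivalent to determining which cell of an arrangement of C(464,2) = 107416 hyperplanes x_i = x_j contains the input point. Ben-Or's theorem shows this requires Omega(n log n).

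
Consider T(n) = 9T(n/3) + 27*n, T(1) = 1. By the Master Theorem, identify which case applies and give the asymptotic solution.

a=9, b=3, f(n)=27*n.
log_3(9) = 2 > 1.
Since f(n) = O(n^1) is polynomially smaller than n^2, Case 1 applies.
T(n) = Theta(n^2).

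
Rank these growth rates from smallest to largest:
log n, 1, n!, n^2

Ordered by growth rate: 1 < log n < n^2 < n!.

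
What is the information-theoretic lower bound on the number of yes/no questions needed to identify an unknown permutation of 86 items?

There are 86! = 24227095383672732381765523203441259715284870552429381750838764496720162249742450276789464634901319465571660595200000000000000000000 permutations. Each yes/no question gives at most 1 bit, so at least ceil(log_2(24227095383672732381765523203441259715284870552429381750838764496720162249742450276789464634901319465571660595200000000000000000000)) = 434 questions are needed.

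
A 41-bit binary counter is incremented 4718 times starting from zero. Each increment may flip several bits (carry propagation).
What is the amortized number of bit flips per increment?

Bit i flips on every 2^i-th increment, so over 4718 increments bit i flips floor(4718/2^i) times. Summing over i: total flips < 2 * 4718. Amortized: < 2 = O(1) per increment.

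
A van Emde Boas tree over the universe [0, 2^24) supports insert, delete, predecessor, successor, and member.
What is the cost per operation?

vEB recursively partitions [0, 16777216) into sqrt(u) clusters of size sqrt(u). Each operation recurses into either one cluster or the summary, never both: T(u) = T(sqrt(u)) + O(1) => T(u) = O(log log u) = O(log 24). This is worst-case, not just amortized.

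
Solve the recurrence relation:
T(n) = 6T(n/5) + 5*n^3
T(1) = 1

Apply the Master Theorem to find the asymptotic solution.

a=6, b=5, f(n)=5*n^3. log_5(6) = 1.113 < 3. Case 3: T(n) = O(n^3).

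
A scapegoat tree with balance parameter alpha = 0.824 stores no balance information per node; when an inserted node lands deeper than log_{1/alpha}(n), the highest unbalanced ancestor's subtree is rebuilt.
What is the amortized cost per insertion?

Search/insert path is O(log n). A rebuild of a subtree of size s costs O(s), but with alpha = 0.824 at least Omega(s) insertions must have occurred in that subtree since its last rebuild. Charging O(1) of the rebuild to each such insertion gives O(log n) amortized.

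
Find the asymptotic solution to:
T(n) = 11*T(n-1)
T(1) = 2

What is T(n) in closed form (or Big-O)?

Each step multiplies by 11. T(n) = T(1)*11^(n-1) = 2*11^(n-1).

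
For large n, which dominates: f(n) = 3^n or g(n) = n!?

g(n) = n! grows faster: n!/3^n -> infinity by Stirling.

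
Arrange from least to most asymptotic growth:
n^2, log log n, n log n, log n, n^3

Ordered by growth rate: log log n < log n < n log n < n^2 < n^3.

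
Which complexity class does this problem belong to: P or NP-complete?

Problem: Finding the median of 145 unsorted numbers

This problem is in P: linear-time selection (median-of-medians) runs in O(n).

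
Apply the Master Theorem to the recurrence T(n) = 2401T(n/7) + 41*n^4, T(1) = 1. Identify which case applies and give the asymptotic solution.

a=2401, b=7, f(n)=41*n^4.
log_7(2401) = 4, so n^(log_b(a)) = n^4.
f(n) = Theta(n^4), so Case 2 applies.
T(n) = Theta(n^4 log n).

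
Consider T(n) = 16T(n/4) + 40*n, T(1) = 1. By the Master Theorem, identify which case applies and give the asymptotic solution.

a=16, b=4, f(n)=40*n.
log_4(16) = 2 > 1.
Since f(n) = O(n^1) is polynomially smaller than n^2, Case 1 applies.
T(n) = Theta(n^2).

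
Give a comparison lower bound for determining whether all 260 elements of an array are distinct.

In the algebraic decision-tree model, the YES region for element distinctness on 260 elements has 260! connected components (one per ordering). Ben-Or's theorem then gives a lower bound of Omega(log(n!)) = Omega(n log n).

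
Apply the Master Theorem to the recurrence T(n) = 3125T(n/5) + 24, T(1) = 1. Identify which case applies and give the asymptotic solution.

a=3125, b=5, f(n)=24.
log_5(3125) = 5 > 0.
Since f(n) = O(n^0) is polynomially smaller than n^5, Case 1 applies.
T(n) = Theta(n^5).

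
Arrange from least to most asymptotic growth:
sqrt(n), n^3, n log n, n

Ordered by growth rate: sqrt(n) < n < n log n < n^3.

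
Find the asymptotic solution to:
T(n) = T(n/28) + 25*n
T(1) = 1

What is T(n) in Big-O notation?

Geometric series: 25*n*(1 + 1/28 + 1/28^2 + ...) = O(n). T(n) = O(n).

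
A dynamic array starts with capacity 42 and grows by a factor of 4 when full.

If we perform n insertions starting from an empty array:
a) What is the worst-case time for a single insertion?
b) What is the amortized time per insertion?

(a) Worst-case single insertion: O(n) -- when the array is full at capacity c, the resize copies all c elements, and c can be Theta(n).
(b) Resizes happen at sizes 42, 168, 672, ... Total copy cost for n insertions: 42 + 168 + ... = O(n) (geometric series with ratio 1/4). Amortized cost per insertion: O(n)/n = O(1).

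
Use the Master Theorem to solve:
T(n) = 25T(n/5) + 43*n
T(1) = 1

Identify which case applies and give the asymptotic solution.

a=25, b=5, f(n)=43*n.
log_5(25) = 2 > 1.
Since f(n) = O(n^1) is polynomially smaller than n^2, Case 1 applies.
T(n) = Theta(n^2).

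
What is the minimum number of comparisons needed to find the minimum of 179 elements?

Finding the minimum requires 178 comparisons, identical reasoning to finding the maximum. Each comparison eliminates one candidate.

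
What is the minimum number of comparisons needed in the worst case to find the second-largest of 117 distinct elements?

Lower bound: finding the max needs 117-1 comparisons. By the adversary weight-doubling argument, the max must personally win >= ceil(log_2(117)) = 7 comparisons; the 2nd-largest is among those 7 losers, needing 7-1 more comparisons. Total >= 117-1 + 7-1 = 122. A balanced knockout tournament achieves this.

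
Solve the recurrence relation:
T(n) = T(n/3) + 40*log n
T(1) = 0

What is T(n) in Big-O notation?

Each of the log_3(n) levels adds O(log n). T(n) = O(log^2 n).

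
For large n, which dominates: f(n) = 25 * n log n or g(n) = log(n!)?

f(n) = 25 * n log n and g(n) = log(n!) are Theta of each other: Stirling: log(n!) = n log n - n + O(log n) = Theta(n log n); the constant 25 doesn't change the Theta class.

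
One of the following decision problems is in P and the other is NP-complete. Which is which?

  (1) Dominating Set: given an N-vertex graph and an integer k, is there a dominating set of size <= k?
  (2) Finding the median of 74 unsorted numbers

(1) is NP-complete: reduces from Set Cover (with k part of the input).
(2) is P: linear-time selection (median-of-medians) runs in O(n).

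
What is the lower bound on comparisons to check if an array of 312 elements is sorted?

To verify 312 elements are sorted, we must compare each consecutive pair. Skipping any pair allows an adversary to swap them. Therefore 311 comparisons are necessary and sufficient.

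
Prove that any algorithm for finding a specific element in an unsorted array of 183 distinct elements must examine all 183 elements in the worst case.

Adversary argument: if the algorithm examines fewer than 183 elements, the adversary places the target in an unexamined position. The algorithm cannot distinguish 'not present' from 'in unexamined position'.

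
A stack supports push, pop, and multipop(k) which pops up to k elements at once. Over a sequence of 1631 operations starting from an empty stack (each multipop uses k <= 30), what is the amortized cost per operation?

Each element is pushed exactly once and popped at most once (whether by pop or as part of a multipop). So the total number of individual pops over the whole sequence is at most the number of pushes, which is at most 1631. Total work <= 2 * 1631, hence O(1) amortized per operation.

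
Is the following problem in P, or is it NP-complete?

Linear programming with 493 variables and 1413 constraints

This problem is in P: the ellipsoid and interior-point methods run in polynomial time.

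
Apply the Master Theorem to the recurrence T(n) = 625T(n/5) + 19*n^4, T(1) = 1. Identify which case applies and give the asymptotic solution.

a=625, b=5, f(n)=19*n^4.
log_5(625) = 4, so n^(log_b(a)) = n^4.
f(n) = Theta(n^4), so Case 2 applies.
T(n) = Theta(n^4 log n).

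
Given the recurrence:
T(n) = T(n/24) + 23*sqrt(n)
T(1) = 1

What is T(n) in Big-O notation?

Each level contributes sqrt(n/24^k). Geometric series with ratio 1/sqrt(24) < 1 sums to O(sqrt(n)).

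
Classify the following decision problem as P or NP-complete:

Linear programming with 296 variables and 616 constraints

This problem is in P: the ellipsoid and interior-point methods run in polynomial time.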